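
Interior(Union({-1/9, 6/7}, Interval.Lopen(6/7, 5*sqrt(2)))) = Interval.open(6/7, 5*sqrt(2))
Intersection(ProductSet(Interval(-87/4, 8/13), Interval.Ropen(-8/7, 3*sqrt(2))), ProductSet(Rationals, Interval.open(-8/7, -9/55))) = ProductSet(Intersection(Interval(-87/4, 8/13), Rationals), Interval.open(-8/7, -9/55))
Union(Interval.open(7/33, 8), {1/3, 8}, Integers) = Union(Integers, Interval.Lopen(7/33, 8))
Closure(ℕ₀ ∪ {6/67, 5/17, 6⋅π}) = ℕ₀ ∪ {6/67, 5/17, 6⋅π}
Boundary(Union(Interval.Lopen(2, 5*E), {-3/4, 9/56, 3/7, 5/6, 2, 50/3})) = {-3/4, 9/56, 3/7, 5/6, 2, 50/3, 5*E}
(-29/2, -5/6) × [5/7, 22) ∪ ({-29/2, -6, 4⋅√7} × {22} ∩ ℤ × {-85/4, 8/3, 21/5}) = (-29/2, -5/6) × [5/7, 22)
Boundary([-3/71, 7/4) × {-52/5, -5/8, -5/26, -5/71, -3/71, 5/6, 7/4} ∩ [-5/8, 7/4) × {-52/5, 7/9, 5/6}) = [-3/71, 7/4] × {-52/5, 5/6}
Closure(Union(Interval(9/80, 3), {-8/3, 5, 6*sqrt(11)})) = Union({-8/3, 5, 6*sqrt(11)}, Interval(9/80, 3))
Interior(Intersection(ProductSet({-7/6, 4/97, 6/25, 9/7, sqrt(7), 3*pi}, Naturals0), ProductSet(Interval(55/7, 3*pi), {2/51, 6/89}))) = EmptySet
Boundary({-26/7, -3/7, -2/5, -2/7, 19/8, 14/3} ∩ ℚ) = {-26/7, -3/7, -2/5, -2/7, 19/8, 14/3}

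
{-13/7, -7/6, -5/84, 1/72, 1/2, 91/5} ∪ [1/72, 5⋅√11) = {-13/7, -7/6, -5/84, 91/5} ∪ [1/72, 5⋅√11)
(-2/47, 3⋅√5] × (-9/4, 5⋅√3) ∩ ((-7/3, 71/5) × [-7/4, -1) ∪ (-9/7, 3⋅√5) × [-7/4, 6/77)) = ((-2/47, 3⋅√5] × [-7/4, -1)) ∪ ((-2/47, 3⋅√5) × [-7/4, 6/77))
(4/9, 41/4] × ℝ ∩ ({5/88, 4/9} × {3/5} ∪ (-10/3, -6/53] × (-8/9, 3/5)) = ∅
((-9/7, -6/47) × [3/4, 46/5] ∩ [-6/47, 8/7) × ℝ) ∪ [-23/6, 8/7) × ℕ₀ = [-23/6, 8/7) × ℕ₀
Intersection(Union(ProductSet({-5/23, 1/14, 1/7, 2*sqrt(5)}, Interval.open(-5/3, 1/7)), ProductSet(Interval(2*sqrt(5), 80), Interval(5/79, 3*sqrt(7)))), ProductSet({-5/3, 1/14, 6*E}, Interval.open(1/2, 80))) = ProductSet({6*E}, Interval.Lopen(1/2, 3*sqrt(7)))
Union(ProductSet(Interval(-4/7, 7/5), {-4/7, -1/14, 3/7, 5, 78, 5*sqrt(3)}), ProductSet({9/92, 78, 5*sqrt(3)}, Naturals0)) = Union(ProductSet({9/92, 78, 5*sqrt(3)}, Naturals0), ProductSet(Interval(-4/7, 7/5), {-4/7, -1/14, 3/7, 5, 78, 5*sqrt(3)}))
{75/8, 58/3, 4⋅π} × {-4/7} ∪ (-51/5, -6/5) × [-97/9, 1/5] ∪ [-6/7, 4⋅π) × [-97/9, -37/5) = ({75/8, 58/3, 4⋅π} × {-4/7}) ∪ ((-51/5, -6/5) × [-97/9, 1/5]) ∪ ([-6/7, 4⋅π) × [-97/9, -37/5))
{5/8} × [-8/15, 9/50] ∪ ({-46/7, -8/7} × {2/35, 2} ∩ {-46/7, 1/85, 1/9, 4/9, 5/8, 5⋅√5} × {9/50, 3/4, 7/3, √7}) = {5/8} × [-8/15, 9/50]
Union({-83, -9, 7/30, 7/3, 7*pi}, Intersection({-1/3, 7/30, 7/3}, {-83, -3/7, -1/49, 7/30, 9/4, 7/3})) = {-83, -9, 7/30, 7/3, 7*pi}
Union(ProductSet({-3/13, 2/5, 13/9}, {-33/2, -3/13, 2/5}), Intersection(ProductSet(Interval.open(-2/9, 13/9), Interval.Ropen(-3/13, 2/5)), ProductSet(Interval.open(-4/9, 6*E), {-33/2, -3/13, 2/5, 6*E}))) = Union(ProductSet({-3/13, 2/5, 13/9}, {-33/2, -3/13, 2/5}), ProductSet(Interval.open(-2/9, 13/9), {-3/13}))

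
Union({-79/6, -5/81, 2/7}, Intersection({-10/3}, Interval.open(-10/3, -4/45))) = {-79/6, -5/81, 2/7}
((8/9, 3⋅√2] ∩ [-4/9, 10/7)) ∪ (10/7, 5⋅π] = (8/9, 10/7) ∪ (10/7, 5⋅π]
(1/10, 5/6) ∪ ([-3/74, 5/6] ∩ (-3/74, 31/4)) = (-3/74, 5/6]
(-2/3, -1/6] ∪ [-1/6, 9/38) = (-2/3, 9/38)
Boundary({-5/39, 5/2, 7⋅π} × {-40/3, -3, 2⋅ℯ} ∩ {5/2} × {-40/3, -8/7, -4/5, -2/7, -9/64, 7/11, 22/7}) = {5/2} × {-40/3}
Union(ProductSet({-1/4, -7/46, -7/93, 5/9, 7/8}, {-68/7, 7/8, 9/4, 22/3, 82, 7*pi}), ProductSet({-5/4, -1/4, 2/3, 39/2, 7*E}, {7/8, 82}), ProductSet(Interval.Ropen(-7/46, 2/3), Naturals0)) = Union(ProductSet({-5/4, -1/4, 2/3, 39/2, 7*E}, {7/8, 82}), ProductSet({-1/4, -7/46, -7/93, 5/9, 7/8}, {-68/7, 7/8, 9/4, 22/3, 82, 7*pi}), ProductSet(Interval.Ropen(-7/46, 2/3), Naturals0))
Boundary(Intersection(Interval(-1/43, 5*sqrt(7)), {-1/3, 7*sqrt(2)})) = {7*sqrt(2)}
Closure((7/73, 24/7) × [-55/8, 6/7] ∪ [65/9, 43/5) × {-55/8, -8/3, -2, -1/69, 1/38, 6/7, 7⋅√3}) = ([7/73, 24/7] × [-55/8, 6/7]) ∪ ([65/9, 43/5] × {-55/8, -8/3, -2, -1/69, 1/38, 6/7, 7⋅√3})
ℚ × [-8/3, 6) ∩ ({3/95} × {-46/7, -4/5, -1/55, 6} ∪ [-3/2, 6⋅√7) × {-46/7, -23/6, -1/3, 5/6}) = ({3/95} × {-4/5, -1/55}) ∪ ((ℚ ∩ [-3/2, 6⋅√7)) × {-1/3, 5/6})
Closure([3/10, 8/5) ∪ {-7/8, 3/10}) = {-7/8} ∪ [3/10, 8/5]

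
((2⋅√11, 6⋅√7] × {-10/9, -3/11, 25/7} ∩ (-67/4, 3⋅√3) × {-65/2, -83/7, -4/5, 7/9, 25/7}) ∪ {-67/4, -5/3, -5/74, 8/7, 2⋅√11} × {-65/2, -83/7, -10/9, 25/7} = {-67/4, -5/3, -5/74, 8/7, 2⋅√11} × {-65/2, -83/7, -10/9, 25/7}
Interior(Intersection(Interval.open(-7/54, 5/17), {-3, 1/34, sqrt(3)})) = EmptySet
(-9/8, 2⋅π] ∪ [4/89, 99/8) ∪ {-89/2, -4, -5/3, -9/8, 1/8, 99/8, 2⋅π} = {-89/2, -4, -5/3} ∪ [-9/8, 99/8]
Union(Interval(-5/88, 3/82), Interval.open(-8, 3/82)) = Interval.Lopen(-8, 3/82)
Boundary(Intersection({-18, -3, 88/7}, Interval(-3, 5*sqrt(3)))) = {-3}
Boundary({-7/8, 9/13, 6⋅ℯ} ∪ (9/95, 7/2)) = {-7/8, 9/95, 7/2, 6⋅ℯ}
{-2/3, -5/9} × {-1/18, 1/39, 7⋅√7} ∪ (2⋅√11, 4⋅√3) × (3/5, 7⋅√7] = ({-2/3, -5/9} × {-1/18, 1/39, 7⋅√7}) ∪ ((2⋅√11, 4⋅√3) × (3/5, 7⋅√7])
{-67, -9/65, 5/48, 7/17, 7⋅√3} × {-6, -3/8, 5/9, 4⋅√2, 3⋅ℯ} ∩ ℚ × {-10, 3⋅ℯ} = {-67, -9/65, 5/48, 7/17} × {3⋅ℯ}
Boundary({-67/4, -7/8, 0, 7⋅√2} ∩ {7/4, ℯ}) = ∅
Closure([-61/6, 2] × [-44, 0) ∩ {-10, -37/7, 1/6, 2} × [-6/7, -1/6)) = {-10, -37/7, 1/6, 2} × [-6/7, -1/6]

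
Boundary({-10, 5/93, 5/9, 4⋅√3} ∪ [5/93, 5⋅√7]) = {-10, 5/93, 5⋅√7}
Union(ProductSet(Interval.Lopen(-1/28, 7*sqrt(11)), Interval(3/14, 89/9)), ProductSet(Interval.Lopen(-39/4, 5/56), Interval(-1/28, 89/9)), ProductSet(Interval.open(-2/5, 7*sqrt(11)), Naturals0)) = Union(ProductSet(Interval.Lopen(-39/4, 5/56), Interval(-1/28, 89/9)), ProductSet(Interval.open(-2/5, 7*sqrt(11)), Naturals0), ProductSet(Interval.Lopen(-1/28, 7*sqrt(11)), Interval(3/14, 89/9)))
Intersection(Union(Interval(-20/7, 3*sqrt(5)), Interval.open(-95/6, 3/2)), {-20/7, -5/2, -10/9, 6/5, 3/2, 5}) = {-20/7, -5/2, -10/9, 6/5, 3/2, 5}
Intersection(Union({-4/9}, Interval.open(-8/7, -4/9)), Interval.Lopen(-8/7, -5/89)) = Interval.Lopen(-8/7, -4/9)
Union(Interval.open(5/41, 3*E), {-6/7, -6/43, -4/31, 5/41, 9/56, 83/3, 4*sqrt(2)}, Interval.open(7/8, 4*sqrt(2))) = Union({-6/7, -6/43, -4/31, 83/3}, Interval.Ropen(5/41, 3*E))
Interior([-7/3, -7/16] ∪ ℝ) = (-∞, ∞)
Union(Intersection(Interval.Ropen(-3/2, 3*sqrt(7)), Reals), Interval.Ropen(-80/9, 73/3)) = Interval.Ropen(-80/9, 73/3)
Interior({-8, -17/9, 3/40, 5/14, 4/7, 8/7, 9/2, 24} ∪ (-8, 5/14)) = (-8, 5/14)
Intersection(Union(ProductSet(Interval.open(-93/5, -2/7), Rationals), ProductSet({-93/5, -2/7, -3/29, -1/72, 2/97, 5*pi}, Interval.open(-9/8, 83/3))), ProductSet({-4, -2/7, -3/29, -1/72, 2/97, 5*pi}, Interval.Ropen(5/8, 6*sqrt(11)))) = Union(ProductSet({-4}, Intersection(Interval.Ropen(5/8, 6*sqrt(11)), Rationals)), ProductSet({-2/7, -3/29, -1/72, 2/97, 5*pi}, Interval.Ropen(5/8, 6*sqrt(11))))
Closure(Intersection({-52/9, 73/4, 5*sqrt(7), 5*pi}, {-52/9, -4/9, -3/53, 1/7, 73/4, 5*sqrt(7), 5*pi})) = {-52/9, 73/4, 5*sqrt(7), 5*pi}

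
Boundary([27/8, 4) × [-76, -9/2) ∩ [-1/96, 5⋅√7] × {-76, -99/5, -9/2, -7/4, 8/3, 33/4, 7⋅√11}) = [27/8, 4] × {-76, -99/5}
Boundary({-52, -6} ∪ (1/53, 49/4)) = {-52, -6, 1/53, 49/4}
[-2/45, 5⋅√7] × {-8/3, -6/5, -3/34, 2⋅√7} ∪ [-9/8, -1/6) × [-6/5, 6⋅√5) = ([-9/8, -1/6) × [-6/5, 6⋅√5)) ∪ ([-2/45, 5⋅√7] × {-8/3, -6/5, -3/34, 2⋅√7})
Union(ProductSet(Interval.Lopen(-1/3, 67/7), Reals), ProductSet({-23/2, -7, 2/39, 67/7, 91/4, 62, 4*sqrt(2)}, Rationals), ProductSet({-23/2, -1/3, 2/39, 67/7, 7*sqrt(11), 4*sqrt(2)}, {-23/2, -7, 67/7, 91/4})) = Union(ProductSet({-23/2, -1/3, 2/39, 67/7, 7*sqrt(11), 4*sqrt(2)}, {-23/2, -7, 67/7, 91/4}), ProductSet({-23/2, -7, 2/39, 67/7, 91/4, 62, 4*sqrt(2)}, Rationals), ProductSet(Interval.Lopen(-1/3, 67/7), Reals))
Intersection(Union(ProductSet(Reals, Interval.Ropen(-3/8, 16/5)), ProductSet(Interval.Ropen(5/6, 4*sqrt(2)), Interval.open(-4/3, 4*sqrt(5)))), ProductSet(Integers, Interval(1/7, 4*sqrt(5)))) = Union(ProductSet(Integers, Interval.Ropen(1/7, 16/5)), ProductSet(Range(1, 6, 1), Interval.Ropen(1/7, 4*sqrt(5))))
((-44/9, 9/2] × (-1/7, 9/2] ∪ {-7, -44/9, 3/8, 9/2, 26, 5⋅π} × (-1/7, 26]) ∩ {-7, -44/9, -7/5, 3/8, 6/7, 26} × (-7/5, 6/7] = {-7, -44/9, -7/5, 3/8, 6/7, 26} × (-1/7, 6/7]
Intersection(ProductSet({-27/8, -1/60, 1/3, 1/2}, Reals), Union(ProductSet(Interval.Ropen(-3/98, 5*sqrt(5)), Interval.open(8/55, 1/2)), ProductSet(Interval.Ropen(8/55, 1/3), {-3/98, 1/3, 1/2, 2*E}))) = ProductSet({-1/60, 1/3, 1/2}, Interval.open(8/55, 1/2))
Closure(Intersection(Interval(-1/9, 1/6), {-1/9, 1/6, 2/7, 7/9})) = {-1/9, 1/6}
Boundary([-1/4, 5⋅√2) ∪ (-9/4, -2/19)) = {-9/4, 5⋅√2}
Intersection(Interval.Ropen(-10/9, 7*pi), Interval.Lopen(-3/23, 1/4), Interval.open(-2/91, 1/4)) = Interval.open(-2/91, 1/4)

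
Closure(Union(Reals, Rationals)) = Reals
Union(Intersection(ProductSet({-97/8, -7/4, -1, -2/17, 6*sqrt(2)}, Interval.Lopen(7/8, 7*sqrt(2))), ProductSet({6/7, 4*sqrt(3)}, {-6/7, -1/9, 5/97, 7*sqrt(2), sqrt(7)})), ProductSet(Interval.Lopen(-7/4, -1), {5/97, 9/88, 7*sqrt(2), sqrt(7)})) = ProductSet(Interval.Lopen(-7/4, -1), {5/97, 9/88, 7*sqrt(2), sqrt(7)})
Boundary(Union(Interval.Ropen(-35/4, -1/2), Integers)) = Union(Complement(Integers, Interval.open(-35/4, -1/2)), {-35/4, -1/2})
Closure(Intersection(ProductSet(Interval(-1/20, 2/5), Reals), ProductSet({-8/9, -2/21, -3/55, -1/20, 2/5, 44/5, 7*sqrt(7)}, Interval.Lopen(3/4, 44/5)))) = ProductSet({-1/20, 2/5}, Interval(3/4, 44/5))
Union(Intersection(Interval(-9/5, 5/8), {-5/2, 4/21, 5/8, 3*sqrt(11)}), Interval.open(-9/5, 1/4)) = Union({5/8}, Interval.open(-9/5, 1/4))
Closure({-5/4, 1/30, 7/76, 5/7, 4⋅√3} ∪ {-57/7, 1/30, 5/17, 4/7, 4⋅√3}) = {-57/7, -5/4, 1/30, 7/76, 5/17, 4/7, 5/7, 4⋅√3}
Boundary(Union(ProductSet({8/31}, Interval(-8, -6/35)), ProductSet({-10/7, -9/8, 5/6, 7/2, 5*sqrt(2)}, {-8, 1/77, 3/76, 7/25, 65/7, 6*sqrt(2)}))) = Union(ProductSet({8/31}, Interval(-8, -6/35)), ProductSet({-10/7, -9/8, 5/6, 7/2, 5*sqrt(2)}, {-8, 1/77, 3/76, 7/25, 65/7, 6*sqrt(2)}))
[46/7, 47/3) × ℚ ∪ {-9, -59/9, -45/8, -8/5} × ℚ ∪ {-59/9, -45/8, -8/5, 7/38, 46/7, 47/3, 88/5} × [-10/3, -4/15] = (({-9, -59/9, -45/8, -8/5} ∪ [46/7, 47/3)) × ℚ) ∪ ({-59/9, -45/8, -8/5, 7/38, 46/7, 47/3, 88/5} × [-10/3, -4/15])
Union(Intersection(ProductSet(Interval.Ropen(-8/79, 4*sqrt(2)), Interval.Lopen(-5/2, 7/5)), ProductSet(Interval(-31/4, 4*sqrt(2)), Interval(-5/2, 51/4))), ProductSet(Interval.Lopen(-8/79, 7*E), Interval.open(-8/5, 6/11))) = Union(ProductSet(Interval.Ropen(-8/79, 4*sqrt(2)), Interval.Lopen(-5/2, 7/5)), ProductSet(Interval.Lopen(-8/79, 7*E), Interval.open(-8/5, 6/11)))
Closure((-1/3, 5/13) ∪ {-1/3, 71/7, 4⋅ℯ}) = [-1/3, 5/13] ∪ {71/7, 4⋅ℯ}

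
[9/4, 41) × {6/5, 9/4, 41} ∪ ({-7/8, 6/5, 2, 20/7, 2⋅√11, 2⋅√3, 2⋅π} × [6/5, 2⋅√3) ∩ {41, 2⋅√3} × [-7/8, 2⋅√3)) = ([9/4, 41) × {6/5, 9/4, 41}) ∪ ({2⋅√3} × [6/5, 2⋅√3))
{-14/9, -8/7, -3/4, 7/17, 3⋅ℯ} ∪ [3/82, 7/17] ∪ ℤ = ℤ ∪ {-14/9, -8/7, -3/4, 3⋅ℯ} ∪ [3/82, 7/17]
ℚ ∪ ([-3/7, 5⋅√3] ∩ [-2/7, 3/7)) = ℚ ∪ [-2/7, 3/7]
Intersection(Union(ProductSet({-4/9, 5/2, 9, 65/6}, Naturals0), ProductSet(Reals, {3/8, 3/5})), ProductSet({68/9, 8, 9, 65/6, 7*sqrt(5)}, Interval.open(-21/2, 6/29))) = ProductSet({9, 65/6}, Range(0, 1, 1))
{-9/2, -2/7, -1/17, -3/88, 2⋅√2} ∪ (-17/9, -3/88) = {-9/2, 2⋅√2} ∪ (-17/9, -3/88]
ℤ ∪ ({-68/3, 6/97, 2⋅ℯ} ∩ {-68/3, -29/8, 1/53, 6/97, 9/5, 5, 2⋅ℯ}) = ℤ ∪ {-68/3, 6/97, 2⋅ℯ}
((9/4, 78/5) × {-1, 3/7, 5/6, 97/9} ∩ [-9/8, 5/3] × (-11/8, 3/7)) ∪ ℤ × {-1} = ℤ × {-1}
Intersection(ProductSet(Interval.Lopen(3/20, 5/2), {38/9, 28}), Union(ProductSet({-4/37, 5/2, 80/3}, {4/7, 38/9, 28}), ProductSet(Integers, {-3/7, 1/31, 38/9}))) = Union(ProductSet({5/2}, {38/9, 28}), ProductSet(Range(1, 3, 1), {38/9}))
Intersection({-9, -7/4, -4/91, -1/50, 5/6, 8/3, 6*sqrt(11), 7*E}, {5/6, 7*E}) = {5/6, 7*E}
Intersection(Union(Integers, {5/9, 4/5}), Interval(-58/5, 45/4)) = Union({5/9, 4/5}, Range(-11, 12, 1))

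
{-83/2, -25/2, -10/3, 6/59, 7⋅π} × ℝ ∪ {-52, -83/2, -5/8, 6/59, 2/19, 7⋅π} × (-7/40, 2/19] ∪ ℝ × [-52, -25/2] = (ℝ × [-52, -25/2]) ∪ ({-83/2, -25/2, -10/3, 6/59, 7⋅π} × ℝ) ∪ ({-52, -83/2, -5/8, 6/59, 2/19, 7⋅π} × (-7/40, 2/19])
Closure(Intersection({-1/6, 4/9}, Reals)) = {-1/6, 4/9}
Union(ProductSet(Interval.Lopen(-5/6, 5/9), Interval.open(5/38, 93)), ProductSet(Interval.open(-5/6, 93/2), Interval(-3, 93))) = ProductSet(Interval.open(-5/6, 93/2), Interval(-3, 93))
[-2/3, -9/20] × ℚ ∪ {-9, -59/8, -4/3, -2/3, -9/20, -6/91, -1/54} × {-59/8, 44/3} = ([-2/3, -9/20] × ℚ) ∪ ({-9, -59/8, -4/3, -2/3, -9/20, -6/91, -1/54} × {-59/8, 44/3})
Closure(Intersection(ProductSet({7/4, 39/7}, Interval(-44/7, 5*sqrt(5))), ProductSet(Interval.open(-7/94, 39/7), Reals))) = ProductSet({7/4}, Interval(-44/7, 5*sqrt(5)))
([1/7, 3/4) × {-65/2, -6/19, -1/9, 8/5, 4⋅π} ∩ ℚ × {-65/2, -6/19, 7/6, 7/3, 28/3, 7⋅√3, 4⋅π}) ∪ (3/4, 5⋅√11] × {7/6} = ((3/4, 5⋅√11] × {7/6}) ∪ ((ℚ ∩ [1/7, 3/4)) × {-65/2, -6/19, 4⋅π})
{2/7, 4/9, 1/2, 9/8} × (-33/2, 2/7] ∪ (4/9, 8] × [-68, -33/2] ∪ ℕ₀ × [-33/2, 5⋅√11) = ({2/7, 4/9, 1/2, 9/8} × (-33/2, 2/7]) ∪ ((4/9, 8] × [-68, -33/2]) ∪ (ℕ₀ × [-33/2, 5⋅√11))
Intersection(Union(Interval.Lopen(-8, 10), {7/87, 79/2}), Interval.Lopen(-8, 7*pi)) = Interval.Lopen(-8, 10)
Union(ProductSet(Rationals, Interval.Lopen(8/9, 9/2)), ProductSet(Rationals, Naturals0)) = ProductSet(Rationals, Union(Interval.Lopen(8/9, 9/2), Naturals0))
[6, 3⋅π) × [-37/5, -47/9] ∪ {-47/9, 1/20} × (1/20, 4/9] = ({-47/9, 1/20} × (1/20, 4/9]) ∪ ([6, 3⋅π) × [-37/5, -47/9])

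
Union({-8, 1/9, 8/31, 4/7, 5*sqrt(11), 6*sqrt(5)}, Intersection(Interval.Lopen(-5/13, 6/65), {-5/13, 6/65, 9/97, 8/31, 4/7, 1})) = {-8, 6/65, 1/9, 8/31, 4/7, 5*sqrt(11), 6*sqrt(5)}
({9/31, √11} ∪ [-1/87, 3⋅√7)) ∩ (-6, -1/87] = {-1/87}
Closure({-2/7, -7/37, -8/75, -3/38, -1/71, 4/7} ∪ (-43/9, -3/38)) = [-43/9, -3/38] ∪ {-1/71, 4/7}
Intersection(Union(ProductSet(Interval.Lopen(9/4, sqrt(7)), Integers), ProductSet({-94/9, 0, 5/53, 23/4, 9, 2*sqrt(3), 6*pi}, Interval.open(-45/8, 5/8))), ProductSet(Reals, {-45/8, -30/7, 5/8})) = ProductSet({-94/9, 0, 5/53, 23/4, 9, 2*sqrt(3), 6*pi}, {-30/7})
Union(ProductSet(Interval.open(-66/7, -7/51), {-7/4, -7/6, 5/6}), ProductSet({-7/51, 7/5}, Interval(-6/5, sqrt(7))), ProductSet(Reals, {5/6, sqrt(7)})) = Union(ProductSet({-7/51, 7/5}, Interval(-6/5, sqrt(7))), ProductSet(Interval.open(-66/7, -7/51), {-7/4, -7/6, 5/6}), ProductSet(Reals, {5/6, sqrt(7)}))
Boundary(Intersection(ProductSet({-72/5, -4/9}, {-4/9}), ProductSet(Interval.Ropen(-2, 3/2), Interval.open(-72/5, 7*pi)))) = ProductSet({-4/9}, {-4/9})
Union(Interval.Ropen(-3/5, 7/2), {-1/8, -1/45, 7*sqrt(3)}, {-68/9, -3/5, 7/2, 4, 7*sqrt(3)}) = Union({-68/9, 4, 7*sqrt(3)}, Interval(-3/5, 7/2))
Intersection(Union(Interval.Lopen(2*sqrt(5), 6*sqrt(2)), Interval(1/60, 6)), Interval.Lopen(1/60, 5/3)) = Interval.Lopen(1/60, 5/3)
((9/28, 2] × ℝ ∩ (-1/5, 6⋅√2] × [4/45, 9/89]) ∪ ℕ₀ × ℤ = (ℕ₀ × ℤ) ∪ ((9/28, 2] × [4/45, 9/89])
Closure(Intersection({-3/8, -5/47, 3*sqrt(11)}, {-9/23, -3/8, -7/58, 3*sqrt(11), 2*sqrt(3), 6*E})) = {-3/8, 3*sqrt(11)}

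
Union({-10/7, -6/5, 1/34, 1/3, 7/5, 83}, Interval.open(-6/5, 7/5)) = Union({-10/7, 83}, Interval(-6/5, 7/5))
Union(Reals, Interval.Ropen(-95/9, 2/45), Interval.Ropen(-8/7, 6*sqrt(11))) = Interval(-oo, oo)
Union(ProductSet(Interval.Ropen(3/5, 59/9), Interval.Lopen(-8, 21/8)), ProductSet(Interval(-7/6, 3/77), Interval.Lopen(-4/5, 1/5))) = Union(ProductSet(Interval(-7/6, 3/77), Interval.Lopen(-4/5, 1/5)), ProductSet(Interval.Ropen(3/5, 59/9), Interval.Lopen(-8, 21/8)))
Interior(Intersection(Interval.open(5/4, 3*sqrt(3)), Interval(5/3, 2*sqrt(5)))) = Interval.open(5/3, 2*sqrt(5))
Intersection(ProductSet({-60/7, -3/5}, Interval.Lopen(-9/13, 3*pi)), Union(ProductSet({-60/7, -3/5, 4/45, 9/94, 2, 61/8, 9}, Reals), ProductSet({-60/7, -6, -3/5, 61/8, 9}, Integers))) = ProductSet({-60/7, -3/5}, Union(Interval.Lopen(-9/13, 3*pi), Range(0, 10, 1)))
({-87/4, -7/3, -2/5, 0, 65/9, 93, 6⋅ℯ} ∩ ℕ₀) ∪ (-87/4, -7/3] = (-87/4, -7/3] ∪ {0, 93}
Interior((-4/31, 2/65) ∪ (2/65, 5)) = (-4/31, 2/65) ∪ (2/65, 5)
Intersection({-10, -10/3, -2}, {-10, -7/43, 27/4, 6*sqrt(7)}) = {-10}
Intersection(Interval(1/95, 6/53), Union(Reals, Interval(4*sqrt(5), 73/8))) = Interval(1/95, 6/53)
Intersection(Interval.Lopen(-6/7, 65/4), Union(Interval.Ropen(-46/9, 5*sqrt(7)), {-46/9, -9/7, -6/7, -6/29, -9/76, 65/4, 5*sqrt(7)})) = Union({65/4}, Interval.Lopen(-6/7, 5*sqrt(7)))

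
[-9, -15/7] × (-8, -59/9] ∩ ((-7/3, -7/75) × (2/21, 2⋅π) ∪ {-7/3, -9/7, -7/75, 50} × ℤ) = {-7/3} × {-7}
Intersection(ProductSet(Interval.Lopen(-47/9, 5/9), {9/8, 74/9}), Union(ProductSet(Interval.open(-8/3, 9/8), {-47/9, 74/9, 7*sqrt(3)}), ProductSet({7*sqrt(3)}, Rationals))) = ProductSet(Interval.Lopen(-8/3, 5/9), {74/9})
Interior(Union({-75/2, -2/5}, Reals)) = Reals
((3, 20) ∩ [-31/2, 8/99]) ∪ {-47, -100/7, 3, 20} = {-47, -100/7, 3, 20}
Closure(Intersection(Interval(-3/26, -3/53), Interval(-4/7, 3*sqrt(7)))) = Interval(-3/26, -3/53)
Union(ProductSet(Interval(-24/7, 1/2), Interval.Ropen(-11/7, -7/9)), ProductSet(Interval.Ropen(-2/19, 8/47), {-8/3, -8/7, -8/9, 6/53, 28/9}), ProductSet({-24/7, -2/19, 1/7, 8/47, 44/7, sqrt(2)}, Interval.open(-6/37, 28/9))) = Union(ProductSet({-24/7, -2/19, 1/7, 8/47, 44/7, sqrt(2)}, Interval.open(-6/37, 28/9)), ProductSet(Interval(-24/7, 1/2), Interval.Ropen(-11/7, -7/9)), ProductSet(Interval.Ropen(-2/19, 8/47), {-8/3, -8/7, -8/9, 6/53, 28/9}))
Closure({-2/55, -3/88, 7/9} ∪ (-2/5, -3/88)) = [-2/5, -3/88] ∪ {7/9}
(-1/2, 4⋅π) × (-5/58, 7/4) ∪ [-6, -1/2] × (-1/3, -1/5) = ([-6, -1/2] × (-1/3, -1/5)) ∪ ((-1/2, 4⋅π) × (-5/58, 7/4))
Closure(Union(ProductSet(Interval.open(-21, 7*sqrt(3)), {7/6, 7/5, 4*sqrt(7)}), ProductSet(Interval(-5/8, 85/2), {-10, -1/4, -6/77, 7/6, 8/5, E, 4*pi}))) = Union(ProductSet(Interval(-21, 7*sqrt(3)), {7/6, 7/5, 4*sqrt(7)}), ProductSet(Interval(-5/8, 85/2), {-10, -1/4, -6/77, 7/6, 8/5, E, 4*pi}))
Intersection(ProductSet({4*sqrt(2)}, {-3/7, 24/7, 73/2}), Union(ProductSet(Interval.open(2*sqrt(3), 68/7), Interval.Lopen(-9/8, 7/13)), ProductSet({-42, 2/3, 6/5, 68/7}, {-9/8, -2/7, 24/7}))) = ProductSet({4*sqrt(2)}, {-3/7})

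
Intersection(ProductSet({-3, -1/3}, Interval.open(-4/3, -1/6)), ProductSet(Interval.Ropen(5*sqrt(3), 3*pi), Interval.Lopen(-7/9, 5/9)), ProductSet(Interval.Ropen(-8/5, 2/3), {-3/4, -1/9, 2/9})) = EmptySet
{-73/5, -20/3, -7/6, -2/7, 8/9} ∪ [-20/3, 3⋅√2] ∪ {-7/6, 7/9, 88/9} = {-73/5, 88/9} ∪ [-20/3, 3⋅√2]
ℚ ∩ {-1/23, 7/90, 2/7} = {-1/23, 7/90, 2/7}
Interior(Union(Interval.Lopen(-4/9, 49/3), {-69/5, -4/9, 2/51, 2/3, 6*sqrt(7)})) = Interval.open(-4/9, 49/3)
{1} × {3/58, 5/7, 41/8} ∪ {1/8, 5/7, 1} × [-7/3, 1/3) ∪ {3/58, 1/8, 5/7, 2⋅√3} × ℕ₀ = ({1} × {3/58, 5/7, 41/8}) ∪ ({1/8, 5/7, 1} × [-7/3, 1/3)) ∪ ({3/58, 1/8, 5/7, 2⋅√3} × ℕ₀)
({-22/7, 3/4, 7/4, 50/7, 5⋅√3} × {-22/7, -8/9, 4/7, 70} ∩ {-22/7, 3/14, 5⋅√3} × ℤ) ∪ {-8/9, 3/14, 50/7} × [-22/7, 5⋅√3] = ({-22/7, 5⋅√3} × {70}) ∪ ({-8/9, 3/14, 50/7} × [-22/7, 5⋅√3])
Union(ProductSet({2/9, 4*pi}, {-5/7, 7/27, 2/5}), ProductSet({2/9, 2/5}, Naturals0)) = Union(ProductSet({2/9, 2/5}, Naturals0), ProductSet({2/9, 4*pi}, {-5/7, 7/27, 2/5}))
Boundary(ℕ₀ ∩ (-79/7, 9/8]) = {0, 1}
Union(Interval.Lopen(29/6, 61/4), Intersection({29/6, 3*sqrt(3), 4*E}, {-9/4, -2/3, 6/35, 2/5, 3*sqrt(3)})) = Interval.Lopen(29/6, 61/4)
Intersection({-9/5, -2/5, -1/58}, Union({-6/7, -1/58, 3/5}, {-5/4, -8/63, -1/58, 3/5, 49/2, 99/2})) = {-1/58}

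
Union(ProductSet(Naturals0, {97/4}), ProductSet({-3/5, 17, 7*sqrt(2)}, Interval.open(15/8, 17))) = Union(ProductSet({-3/5, 17, 7*sqrt(2)}, Interval.open(15/8, 17)), ProductSet(Naturals0, {97/4}))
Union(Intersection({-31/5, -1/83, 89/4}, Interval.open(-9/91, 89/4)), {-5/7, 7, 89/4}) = {-5/7, -1/83, 7, 89/4}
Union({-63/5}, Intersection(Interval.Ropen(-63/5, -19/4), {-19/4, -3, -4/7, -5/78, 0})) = {-63/5}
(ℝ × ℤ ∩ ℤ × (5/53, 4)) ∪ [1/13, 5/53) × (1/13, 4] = (ℤ × {1, 2, 3}) ∪ ([1/13, 5/53) × (1/13, 4])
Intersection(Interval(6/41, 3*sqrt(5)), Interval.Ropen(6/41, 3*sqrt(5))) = Interval.Ropen(6/41, 3*sqrt(5))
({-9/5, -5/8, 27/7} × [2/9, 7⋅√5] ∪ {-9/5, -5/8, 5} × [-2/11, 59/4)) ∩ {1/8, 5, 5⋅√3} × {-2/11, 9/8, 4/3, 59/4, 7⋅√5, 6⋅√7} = {5} × {-2/11, 9/8, 4/3}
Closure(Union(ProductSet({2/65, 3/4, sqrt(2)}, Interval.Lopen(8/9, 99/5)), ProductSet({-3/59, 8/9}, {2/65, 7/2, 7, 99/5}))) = Union(ProductSet({-3/59, 8/9}, {2/65, 7/2, 7, 99/5}), ProductSet({2/65, 3/4, sqrt(2)}, Interval(8/9, 99/5)))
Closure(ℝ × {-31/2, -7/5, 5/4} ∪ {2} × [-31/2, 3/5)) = (ℝ × {-31/2, -7/5, 5/4}) ∪ ({2} × [-31/2, 3/5])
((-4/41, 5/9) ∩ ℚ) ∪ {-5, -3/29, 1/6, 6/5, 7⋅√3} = {-5, -3/29, 6/5, 7⋅√3} ∪ (ℚ ∩ (-4/41, 5/9))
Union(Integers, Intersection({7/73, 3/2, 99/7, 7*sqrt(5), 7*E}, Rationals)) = Union({7/73, 3/2, 99/7}, Integers)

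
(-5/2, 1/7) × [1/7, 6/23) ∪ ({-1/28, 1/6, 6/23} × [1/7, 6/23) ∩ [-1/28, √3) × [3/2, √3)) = (-5/2, 1/7) × [1/7, 6/23)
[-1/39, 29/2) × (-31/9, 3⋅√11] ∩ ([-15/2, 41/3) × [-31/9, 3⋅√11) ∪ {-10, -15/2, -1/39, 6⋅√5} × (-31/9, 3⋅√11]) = ([-1/39, 41/3) × (-31/9, 3⋅√11)) ∪ ({-1/39, 6⋅√5} × (-31/9, 3⋅√11])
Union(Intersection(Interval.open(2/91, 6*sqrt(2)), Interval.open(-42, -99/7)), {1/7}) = {1/7}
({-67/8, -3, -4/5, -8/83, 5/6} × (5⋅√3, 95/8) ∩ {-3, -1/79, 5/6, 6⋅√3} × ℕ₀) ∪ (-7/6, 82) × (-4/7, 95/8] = ({-3, 5/6} × {9, 10, 11}) ∪ ((-7/6, 82) × (-4/7, 95/8])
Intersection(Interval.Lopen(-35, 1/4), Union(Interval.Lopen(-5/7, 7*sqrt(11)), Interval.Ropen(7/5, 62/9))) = Interval.Lopen(-5/7, 1/4)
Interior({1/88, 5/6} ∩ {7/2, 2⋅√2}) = ∅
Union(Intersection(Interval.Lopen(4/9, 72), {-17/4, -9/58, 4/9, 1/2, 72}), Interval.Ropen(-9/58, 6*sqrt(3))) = Union({72}, Interval.Ropen(-9/58, 6*sqrt(3)))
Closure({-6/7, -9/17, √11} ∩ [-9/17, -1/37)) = {-9/17}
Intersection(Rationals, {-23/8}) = {-23/8}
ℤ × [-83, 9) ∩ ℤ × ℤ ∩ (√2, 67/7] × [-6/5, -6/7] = {2, 3, …, 9} × {-1}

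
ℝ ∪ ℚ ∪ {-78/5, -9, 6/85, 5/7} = ℝ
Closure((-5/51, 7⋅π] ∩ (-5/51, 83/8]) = [-5/51, 83/8]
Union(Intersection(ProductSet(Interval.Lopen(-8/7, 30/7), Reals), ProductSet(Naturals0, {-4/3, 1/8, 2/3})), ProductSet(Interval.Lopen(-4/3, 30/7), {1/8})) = Union(ProductSet(Interval.Lopen(-4/3, 30/7), {1/8}), ProductSet(Range(0, 5, 1), {-4/3, 1/8, 2/3}))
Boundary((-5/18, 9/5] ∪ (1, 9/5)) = {-5/18, 9/5}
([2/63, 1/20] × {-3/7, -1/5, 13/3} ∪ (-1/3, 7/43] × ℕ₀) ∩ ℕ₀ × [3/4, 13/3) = {0} × {1, 2, 3, 4}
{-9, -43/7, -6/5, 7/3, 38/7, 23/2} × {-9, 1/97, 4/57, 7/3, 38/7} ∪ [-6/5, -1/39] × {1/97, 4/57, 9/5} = ([-6/5, -1/39] × {1/97, 4/57, 9/5}) ∪ ({-9, -43/7, -6/5, 7/3, 38/7, 23/2} × {-9, 1/97, 4/57, 7/3, 38/7})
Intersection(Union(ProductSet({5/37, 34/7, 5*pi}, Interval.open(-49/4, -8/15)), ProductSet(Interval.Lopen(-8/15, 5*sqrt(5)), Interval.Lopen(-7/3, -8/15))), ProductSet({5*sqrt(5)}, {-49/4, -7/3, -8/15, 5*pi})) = ProductSet({5*sqrt(5)}, {-8/15})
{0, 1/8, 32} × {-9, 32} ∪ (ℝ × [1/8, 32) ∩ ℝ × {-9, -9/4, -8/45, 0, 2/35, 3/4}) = (ℝ × {3/4}) ∪ ({0, 1/8, 32} × {-9, 32})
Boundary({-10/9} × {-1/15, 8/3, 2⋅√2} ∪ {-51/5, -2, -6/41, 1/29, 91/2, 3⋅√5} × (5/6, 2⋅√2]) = ({-10/9} × {-1/15, 8/3, 2⋅√2}) ∪ ({-51/5, -2, -6/41, 1/29, 91/2, 3⋅√5} × [5/6, 2⋅√2])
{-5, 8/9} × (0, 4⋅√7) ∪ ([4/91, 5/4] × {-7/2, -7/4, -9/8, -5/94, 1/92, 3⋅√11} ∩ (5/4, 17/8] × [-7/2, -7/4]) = {-5, 8/9} × (0, 4⋅√7)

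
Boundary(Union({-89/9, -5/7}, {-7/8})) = {-89/9, -7/8, -5/7}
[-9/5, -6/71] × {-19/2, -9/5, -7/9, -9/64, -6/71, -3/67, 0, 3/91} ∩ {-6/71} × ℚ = {-6/71} × {-19/2, -9/5, -7/9, -9/64, -6/71, -3/67, 0, 3/91}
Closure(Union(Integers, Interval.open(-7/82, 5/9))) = Union(Integers, Interval(-7/82, 5/9))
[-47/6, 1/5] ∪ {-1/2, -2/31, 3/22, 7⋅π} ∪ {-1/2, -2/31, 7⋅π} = [-47/6, 1/5] ∪ {7⋅π}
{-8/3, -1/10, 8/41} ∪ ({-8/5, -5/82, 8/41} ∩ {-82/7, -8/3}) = {-8/3, -1/10, 8/41}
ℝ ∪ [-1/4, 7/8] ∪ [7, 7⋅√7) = (-∞, ∞)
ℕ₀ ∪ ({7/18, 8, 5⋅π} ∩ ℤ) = ℕ₀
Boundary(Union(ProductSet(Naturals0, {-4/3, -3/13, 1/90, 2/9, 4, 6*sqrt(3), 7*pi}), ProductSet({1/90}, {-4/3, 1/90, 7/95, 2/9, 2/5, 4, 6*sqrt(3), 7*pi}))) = Union(ProductSet({1/90}, {-4/3, 1/90, 7/95, 2/9, 2/5, 4, 6*sqrt(3), 7*pi}), ProductSet(Naturals0, {-4/3, -3/13, 1/90, 2/9, 4, 6*sqrt(3), 7*pi}))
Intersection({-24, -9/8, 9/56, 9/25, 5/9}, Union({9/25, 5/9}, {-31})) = {9/25, 5/9}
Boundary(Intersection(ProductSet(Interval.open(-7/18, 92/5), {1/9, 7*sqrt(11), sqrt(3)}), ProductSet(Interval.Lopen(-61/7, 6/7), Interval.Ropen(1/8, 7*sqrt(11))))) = ProductSet(Interval(-7/18, 6/7), {sqrt(3)})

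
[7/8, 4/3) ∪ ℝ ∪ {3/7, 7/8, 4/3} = (-∞, ∞)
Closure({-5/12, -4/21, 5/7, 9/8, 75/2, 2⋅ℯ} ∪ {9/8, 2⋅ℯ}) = {-5/12, -4/21, 5/7, 9/8, 75/2, 2⋅ℯ}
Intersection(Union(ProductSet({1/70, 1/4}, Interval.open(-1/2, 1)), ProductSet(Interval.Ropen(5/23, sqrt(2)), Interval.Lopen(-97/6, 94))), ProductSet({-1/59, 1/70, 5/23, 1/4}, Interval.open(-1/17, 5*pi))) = Union(ProductSet({1/70, 1/4}, Interval.open(-1/17, 1)), ProductSet({5/23, 1/4}, Interval.open(-1/17, 5*pi)))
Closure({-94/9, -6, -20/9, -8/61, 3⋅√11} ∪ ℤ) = ℤ ∪ {-94/9, -20/9, -8/61, 3⋅√11}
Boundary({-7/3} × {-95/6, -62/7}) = {-7/3} × {-95/6, -62/7}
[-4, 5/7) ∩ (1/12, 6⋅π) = (1/12, 5/7)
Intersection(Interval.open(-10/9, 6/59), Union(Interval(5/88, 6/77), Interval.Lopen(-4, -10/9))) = Interval(5/88, 6/77)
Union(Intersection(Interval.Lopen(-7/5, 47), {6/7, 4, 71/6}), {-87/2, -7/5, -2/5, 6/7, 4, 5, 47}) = {-87/2, -7/5, -2/5, 6/7, 4, 5, 71/6, 47}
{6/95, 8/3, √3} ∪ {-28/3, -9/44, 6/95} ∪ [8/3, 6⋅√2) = {-28/3, -9/44, 6/95, √3} ∪ [8/3, 6⋅√2)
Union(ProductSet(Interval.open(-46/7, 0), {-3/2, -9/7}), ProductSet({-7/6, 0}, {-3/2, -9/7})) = ProductSet(Interval.Lopen(-46/7, 0), {-3/2, -9/7})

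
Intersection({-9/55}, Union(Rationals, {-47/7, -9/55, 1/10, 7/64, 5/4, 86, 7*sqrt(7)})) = {-9/55}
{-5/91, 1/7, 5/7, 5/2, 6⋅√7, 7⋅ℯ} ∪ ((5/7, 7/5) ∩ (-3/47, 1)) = {-5/91, 1/7, 5/2, 6⋅√7, 7⋅ℯ} ∪ [5/7, 1)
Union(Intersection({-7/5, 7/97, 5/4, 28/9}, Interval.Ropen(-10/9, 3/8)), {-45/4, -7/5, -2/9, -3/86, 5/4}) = {-45/4, -7/5, -2/9, -3/86, 7/97, 5/4}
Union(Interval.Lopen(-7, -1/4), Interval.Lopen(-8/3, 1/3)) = Interval.Lopen(-7, 1/3)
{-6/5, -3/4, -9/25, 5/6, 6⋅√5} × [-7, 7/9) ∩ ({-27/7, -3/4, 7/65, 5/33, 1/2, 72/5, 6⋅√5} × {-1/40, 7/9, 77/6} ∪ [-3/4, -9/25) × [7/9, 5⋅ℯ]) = {-3/4, 6⋅√5} × {-1/40}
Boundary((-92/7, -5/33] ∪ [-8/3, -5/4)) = {-92/7, -5/33}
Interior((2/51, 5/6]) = (2/51, 5/6)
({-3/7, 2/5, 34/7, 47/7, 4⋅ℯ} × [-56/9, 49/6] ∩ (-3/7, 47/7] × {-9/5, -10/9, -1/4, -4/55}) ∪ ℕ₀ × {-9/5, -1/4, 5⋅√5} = ({2/5, 34/7, 47/7} × {-9/5, -10/9, -1/4, -4/55}) ∪ (ℕ₀ × {-9/5, -1/4, 5⋅√5})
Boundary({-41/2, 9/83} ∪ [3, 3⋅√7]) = {-41/2, 9/83, 3, 3⋅√7}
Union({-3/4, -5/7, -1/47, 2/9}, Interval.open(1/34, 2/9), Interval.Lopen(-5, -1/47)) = Union(Interval.Lopen(-5, -1/47), Interval.Lopen(1/34, 2/9))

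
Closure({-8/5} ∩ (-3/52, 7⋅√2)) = ∅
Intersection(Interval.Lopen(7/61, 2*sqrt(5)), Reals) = Interval.Lopen(7/61, 2*sqrt(5))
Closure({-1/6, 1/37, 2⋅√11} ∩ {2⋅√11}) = {2⋅√11}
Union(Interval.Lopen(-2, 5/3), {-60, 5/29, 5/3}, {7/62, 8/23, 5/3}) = Union({-60}, Interval.Lopen(-2, 5/3))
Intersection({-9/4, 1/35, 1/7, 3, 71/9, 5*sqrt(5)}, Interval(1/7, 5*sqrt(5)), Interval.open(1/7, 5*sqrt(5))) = {3, 71/9}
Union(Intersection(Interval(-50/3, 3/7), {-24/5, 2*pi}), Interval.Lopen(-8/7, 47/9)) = Union({-24/5}, Interval.Lopen(-8/7, 47/9))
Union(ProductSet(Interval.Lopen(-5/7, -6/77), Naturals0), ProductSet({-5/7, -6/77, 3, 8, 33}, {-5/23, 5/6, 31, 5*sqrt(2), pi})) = Union(ProductSet({-5/7, -6/77, 3, 8, 33}, {-5/23, 5/6, 31, 5*sqrt(2), pi}), ProductSet(Interval.Lopen(-5/7, -6/77), Naturals0))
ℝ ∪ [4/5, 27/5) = (-∞, ∞)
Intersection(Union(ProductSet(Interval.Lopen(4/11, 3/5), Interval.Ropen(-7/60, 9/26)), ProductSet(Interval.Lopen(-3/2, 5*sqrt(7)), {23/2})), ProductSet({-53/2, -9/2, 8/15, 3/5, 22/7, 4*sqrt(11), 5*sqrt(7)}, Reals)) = Union(ProductSet({8/15, 3/5}, Interval.Ropen(-7/60, 9/26)), ProductSet({8/15, 3/5, 22/7, 5*sqrt(7)}, {23/2}))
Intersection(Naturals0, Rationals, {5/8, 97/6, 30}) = {30}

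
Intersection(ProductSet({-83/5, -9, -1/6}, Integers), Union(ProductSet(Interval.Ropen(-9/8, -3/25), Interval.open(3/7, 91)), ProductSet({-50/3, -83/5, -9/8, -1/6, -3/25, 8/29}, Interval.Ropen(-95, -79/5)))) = Union(ProductSet({-1/6}, Range(1, 91, 1)), ProductSet({-83/5, -1/6}, Range(-95, -15, 1)))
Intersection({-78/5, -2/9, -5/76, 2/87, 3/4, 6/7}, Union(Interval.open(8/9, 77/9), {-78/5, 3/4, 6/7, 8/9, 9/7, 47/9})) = {-78/5, 3/4, 6/7}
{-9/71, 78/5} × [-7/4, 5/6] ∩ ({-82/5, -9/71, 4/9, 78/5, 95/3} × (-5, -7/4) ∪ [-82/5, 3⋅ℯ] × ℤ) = {-9/71} × {-1, 0}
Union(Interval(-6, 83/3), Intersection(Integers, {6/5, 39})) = Union({39}, Interval(-6, 83/3))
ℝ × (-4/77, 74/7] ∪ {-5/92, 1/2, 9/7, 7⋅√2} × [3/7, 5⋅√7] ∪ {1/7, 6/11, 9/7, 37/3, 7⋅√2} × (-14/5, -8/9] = (ℝ × (-4/77, 74/7]) ∪ ({1/7, 6/11, 9/7, 37/3, 7⋅√2} × (-14/5, -8/9]) ∪ ({-5/92, 1/2, 9/7, 7⋅√2} × [3/7, 5⋅√7])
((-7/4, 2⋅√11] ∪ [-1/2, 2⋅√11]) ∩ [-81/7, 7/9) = (-7/4, 7/9)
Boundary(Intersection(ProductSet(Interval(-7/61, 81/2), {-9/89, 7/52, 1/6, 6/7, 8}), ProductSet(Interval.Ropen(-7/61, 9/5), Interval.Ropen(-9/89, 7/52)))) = ProductSet(Interval(-7/61, 9/5), {-9/89})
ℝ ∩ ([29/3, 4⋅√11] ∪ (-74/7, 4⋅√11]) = (-74/7, 4⋅√11]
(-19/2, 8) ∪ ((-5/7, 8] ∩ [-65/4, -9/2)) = (-19/2, 8)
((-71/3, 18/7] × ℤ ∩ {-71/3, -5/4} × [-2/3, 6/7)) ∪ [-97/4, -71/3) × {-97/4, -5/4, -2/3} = ({-5/4} × {0}) ∪ ([-97/4, -71/3) × {-97/4, -5/4, -2/3})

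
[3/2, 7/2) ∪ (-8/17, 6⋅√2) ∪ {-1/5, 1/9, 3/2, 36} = (-8/17, 6⋅√2) ∪ {36}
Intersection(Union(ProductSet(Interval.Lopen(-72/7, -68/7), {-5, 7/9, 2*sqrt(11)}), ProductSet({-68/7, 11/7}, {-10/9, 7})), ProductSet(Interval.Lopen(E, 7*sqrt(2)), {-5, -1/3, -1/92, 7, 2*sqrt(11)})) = EmptySet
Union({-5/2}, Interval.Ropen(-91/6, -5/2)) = Interval(-91/6, -5/2)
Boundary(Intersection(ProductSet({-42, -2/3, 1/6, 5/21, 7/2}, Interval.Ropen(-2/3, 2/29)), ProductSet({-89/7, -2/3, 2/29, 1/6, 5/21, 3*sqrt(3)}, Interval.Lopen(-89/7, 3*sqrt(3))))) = ProductSet({-2/3, 1/6, 5/21}, Interval(-2/3, 2/29))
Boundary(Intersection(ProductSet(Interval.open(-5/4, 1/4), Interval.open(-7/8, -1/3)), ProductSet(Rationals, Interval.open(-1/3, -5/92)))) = EmptySet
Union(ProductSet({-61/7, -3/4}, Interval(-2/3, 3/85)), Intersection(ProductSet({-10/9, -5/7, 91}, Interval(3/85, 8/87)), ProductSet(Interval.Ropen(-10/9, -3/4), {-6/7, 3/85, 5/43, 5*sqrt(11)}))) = Union(ProductSet({-10/9}, {3/85}), ProductSet({-61/7, -3/4}, Interval(-2/3, 3/85)))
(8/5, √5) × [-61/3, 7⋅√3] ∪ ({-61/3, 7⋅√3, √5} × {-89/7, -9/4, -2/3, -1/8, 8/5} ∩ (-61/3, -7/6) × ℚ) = (8/5, √5) × [-61/3, 7⋅√3]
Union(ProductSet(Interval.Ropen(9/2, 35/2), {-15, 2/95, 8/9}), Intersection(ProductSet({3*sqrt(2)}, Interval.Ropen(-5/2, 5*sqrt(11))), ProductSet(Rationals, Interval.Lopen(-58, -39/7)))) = ProductSet(Interval.Ropen(9/2, 35/2), {-15, 2/95, 8/9})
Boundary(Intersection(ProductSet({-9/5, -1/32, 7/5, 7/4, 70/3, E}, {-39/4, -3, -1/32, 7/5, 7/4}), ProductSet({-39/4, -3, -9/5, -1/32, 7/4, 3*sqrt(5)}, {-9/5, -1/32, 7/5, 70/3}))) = ProductSet({-9/5, -1/32, 7/4}, {-1/32, 7/5})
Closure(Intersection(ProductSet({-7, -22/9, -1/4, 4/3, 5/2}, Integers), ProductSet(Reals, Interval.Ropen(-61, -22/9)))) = ProductSet({-7, -22/9, -1/4, 4/3, 5/2}, Range(-61, -2, 1))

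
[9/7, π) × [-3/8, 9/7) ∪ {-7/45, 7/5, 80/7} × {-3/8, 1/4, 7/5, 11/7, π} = ({-7/45, 7/5, 80/7} × {-3/8, 1/4, 7/5, 11/7, π}) ∪ ([9/7, π) × [-3/8, 9/7))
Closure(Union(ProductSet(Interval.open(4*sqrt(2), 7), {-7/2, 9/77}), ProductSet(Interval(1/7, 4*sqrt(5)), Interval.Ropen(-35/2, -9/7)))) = Union(ProductSet(Interval(1/7, 4*sqrt(5)), Interval(-35/2, -9/7)), ProductSet(Interval(4*sqrt(2), 7), {9/77}), ProductSet(Interval.open(4*sqrt(2), 7), {-7/2, 9/77}))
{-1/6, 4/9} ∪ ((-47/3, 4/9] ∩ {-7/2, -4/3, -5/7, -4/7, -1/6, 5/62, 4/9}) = {-7/2, -4/3, -5/7, -4/7, -1/6, 5/62, 4/9}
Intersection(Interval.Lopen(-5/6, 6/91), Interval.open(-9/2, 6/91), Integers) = Range(0, 1, 1)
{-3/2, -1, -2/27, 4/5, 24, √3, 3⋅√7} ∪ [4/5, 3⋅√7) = {-3/2, -1, -2/27, 24} ∪ [4/5, 3⋅√7]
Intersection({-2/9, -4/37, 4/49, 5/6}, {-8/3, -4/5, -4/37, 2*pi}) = {-4/37}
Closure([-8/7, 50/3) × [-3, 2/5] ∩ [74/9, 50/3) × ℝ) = [74/9, 50/3] × [-3, 2/5]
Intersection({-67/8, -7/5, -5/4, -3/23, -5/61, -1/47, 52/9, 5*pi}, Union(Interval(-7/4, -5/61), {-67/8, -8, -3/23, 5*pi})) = {-67/8, -7/5, -5/4, -3/23, -5/61, 5*pi}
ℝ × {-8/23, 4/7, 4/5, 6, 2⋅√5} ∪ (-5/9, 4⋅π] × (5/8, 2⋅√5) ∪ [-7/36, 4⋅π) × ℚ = ([-7/36, 4⋅π) × ℚ) ∪ (ℝ × {-8/23, 4/7, 4/5, 6, 2⋅√5}) ∪ ((-5/9, 4⋅π] × (5/8, 2⋅√5))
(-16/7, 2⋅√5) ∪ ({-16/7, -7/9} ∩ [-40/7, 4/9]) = [-16/7, 2⋅√5)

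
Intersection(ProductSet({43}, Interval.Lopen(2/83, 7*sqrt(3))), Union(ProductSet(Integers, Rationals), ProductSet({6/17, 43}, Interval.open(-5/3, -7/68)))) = ProductSet({43}, Intersection(Interval.Lopen(2/83, 7*sqrt(3)), Rationals))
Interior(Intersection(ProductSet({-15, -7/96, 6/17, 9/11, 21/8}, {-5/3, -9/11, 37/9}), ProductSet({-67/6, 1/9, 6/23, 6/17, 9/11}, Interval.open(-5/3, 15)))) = EmptySet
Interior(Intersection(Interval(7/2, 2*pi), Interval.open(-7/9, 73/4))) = Interval.open(7/2, 2*pi)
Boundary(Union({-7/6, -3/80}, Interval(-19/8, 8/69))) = {-19/8, 8/69}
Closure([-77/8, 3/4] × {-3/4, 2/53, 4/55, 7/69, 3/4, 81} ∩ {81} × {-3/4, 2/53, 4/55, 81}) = ∅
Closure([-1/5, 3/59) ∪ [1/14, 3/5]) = [-1/5, 3/59] ∪ [1/14, 3/5]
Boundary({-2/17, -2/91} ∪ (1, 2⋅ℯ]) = {-2/17, -2/91, 1, 2⋅ℯ}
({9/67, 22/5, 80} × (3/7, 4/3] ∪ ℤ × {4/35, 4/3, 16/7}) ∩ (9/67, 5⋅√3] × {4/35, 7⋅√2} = {1, 2, …, 8} × {4/35}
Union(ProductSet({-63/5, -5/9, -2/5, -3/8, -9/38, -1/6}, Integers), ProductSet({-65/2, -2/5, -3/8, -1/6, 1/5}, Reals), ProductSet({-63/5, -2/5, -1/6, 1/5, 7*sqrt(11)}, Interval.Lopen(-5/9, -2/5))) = Union(ProductSet({-65/2, -2/5, -3/8, -1/6, 1/5}, Reals), ProductSet({-63/5, -2/5, -1/6, 1/5, 7*sqrt(11)}, Interval.Lopen(-5/9, -2/5)), ProductSet({-63/5, -5/9, -2/5, -3/8, -9/38, -1/6}, Integers))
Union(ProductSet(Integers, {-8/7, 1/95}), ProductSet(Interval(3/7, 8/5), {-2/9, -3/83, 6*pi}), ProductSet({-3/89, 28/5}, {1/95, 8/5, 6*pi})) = Union(ProductSet({-3/89, 28/5}, {1/95, 8/5, 6*pi}), ProductSet(Integers, {-8/7, 1/95}), ProductSet(Interval(3/7, 8/5), {-2/9, -3/83, 6*pi}))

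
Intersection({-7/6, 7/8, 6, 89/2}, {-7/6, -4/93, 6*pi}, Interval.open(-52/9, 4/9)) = {-7/6}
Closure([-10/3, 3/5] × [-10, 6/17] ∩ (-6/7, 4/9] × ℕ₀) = [-6/7, 4/9] × {0}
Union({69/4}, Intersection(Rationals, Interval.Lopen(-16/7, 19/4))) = Union({69/4}, Intersection(Interval.Lopen(-16/7, 19/4), Rationals))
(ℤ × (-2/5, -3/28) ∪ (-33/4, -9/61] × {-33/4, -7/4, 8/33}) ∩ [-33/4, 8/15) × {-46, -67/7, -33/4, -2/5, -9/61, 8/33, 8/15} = ({-8, -7, …, 0} × {-9/61}) ∪ ((-33/4, -9/61] × {-33/4, 8/33})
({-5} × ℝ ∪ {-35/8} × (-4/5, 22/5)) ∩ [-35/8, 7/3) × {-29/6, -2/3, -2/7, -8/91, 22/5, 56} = {-35/8} × {-2/3, -2/7, -8/91}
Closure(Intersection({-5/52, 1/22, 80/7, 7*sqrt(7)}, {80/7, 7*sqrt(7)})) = {80/7, 7*sqrt(7)}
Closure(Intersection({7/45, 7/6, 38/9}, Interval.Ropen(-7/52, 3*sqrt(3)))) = {7/45, 7/6, 38/9}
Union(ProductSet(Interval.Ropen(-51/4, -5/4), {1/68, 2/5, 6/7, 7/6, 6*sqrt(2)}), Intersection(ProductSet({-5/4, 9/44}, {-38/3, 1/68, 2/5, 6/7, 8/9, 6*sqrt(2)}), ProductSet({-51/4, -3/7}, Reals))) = ProductSet(Interval.Ropen(-51/4, -5/4), {1/68, 2/5, 6/7, 7/6, 6*sqrt(2)})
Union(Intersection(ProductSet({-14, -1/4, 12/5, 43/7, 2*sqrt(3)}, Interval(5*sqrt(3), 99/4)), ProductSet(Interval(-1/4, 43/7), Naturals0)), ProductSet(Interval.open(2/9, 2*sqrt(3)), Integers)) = Union(ProductSet({-1/4, 12/5, 43/7, 2*sqrt(3)}, Range(9, 25, 1)), ProductSet(Interval.open(2/9, 2*sqrt(3)), Integers))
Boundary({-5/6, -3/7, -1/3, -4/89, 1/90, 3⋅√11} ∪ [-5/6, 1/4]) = {-5/6, 1/4, 3⋅√11}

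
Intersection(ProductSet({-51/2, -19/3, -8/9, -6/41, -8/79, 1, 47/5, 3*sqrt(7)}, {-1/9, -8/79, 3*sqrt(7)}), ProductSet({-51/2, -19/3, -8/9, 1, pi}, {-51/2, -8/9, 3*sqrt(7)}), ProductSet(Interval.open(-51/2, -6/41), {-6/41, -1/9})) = EmptySet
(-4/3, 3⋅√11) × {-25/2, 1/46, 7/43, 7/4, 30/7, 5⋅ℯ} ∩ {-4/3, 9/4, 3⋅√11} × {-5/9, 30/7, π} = {9/4} × {30/7}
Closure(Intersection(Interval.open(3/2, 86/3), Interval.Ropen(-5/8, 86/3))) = Interval(3/2, 86/3)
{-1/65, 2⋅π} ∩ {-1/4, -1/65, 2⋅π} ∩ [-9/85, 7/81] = {-1/65}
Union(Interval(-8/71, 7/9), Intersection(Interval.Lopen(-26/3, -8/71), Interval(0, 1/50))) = Interval(-8/71, 7/9)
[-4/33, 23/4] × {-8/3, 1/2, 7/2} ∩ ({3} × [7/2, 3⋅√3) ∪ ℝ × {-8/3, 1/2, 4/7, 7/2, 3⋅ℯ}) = [-4/33, 23/4] × {-8/3, 1/2, 7/2}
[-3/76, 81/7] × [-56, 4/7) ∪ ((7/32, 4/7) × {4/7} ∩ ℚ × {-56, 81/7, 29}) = [-3/76, 81/7] × [-56, 4/7)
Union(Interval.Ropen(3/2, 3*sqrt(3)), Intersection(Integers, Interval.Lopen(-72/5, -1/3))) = Union(Interval.Ropen(3/2, 3*sqrt(3)), Range(-14, 0, 1))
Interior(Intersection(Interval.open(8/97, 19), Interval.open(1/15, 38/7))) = Interval.open(8/97, 38/7)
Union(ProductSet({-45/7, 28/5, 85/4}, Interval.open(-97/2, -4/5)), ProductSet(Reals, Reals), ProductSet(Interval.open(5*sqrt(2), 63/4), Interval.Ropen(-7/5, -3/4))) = ProductSet(Reals, Reals)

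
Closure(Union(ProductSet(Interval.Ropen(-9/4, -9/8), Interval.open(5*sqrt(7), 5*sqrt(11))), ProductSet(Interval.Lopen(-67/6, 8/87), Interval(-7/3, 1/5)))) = Union(ProductSet({-9/4, -9/8}, Interval(5*sqrt(7), 5*sqrt(11))), ProductSet(Interval(-67/6, 8/87), Interval(-7/3, 1/5)), ProductSet(Interval(-9/4, -9/8), {5*sqrt(11), 5*sqrt(7)}), ProductSet(Interval.Ropen(-9/4, -9/8), Interval.open(5*sqrt(7), 5*sqrt(11))))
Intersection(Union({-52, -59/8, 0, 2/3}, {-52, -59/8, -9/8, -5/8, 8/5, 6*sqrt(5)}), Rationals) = {-52, -59/8, -9/8, -5/8, 0, 2/3, 8/5}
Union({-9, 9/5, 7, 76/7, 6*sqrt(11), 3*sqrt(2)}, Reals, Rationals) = Reals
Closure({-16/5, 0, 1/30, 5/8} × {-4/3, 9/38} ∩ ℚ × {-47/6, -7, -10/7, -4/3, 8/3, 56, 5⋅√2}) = {-16/5, 0, 1/30, 5/8} × {-4/3}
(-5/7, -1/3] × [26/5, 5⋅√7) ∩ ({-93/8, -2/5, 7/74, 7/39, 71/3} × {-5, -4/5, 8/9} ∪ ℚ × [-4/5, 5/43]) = ∅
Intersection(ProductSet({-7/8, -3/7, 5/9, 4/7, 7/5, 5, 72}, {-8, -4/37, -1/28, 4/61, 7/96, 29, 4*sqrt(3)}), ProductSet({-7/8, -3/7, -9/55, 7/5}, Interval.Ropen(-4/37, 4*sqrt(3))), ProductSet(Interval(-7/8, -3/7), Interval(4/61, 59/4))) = ProductSet({-7/8, -3/7}, {4/61, 7/96})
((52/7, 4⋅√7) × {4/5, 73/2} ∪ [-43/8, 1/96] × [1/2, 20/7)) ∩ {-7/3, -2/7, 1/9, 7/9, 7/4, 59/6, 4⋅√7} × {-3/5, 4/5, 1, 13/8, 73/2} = ({59/6} × {4/5, 73/2}) ∪ ({-7/3, -2/7} × {4/5, 1, 13/8})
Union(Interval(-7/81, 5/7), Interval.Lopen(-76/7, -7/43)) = Union(Interval.Lopen(-76/7, -7/43), Interval(-7/81, 5/7))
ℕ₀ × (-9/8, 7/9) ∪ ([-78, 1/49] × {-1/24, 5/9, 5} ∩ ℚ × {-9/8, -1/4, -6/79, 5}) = (ℕ₀ × (-9/8, 7/9)) ∪ ((ℚ ∩ [-78, 1/49]) × {5})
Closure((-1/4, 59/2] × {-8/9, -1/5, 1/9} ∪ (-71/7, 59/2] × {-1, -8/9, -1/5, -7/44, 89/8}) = ([-1/4, 59/2] × {-8/9, -1/5, 1/9}) ∪ ([-71/7, 59/2] × {-1, -8/9, -1/5, -7/44, 89/8})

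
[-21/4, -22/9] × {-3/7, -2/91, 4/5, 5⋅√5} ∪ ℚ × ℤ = (ℚ × ℤ) ∪ ([-21/4, -22/9] × {-3/7, -2/91, 4/5, 5⋅√5})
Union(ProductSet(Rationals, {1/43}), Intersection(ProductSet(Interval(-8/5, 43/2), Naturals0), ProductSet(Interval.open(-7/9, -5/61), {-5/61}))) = ProductSet(Rationals, {1/43})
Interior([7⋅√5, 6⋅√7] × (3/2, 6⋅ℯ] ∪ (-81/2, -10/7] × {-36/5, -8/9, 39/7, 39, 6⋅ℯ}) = (7⋅√5, 6⋅√7) × (3/2, 6⋅ℯ)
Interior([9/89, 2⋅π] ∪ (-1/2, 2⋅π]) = (-1/2, 2⋅π)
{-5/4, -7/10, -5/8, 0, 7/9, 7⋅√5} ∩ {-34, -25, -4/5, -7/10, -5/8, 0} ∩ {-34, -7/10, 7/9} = {-7/10}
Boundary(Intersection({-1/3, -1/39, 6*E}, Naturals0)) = EmptySet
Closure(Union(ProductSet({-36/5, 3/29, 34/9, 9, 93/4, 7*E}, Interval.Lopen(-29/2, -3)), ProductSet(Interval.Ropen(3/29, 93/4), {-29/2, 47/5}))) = Union(ProductSet({-36/5, 3/29, 34/9, 9, 93/4, 7*E}, Interval(-29/2, -3)), ProductSet(Interval(3/29, 93/4), {-29/2, 47/5}))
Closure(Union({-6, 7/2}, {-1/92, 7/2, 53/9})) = {-6, -1/92, 7/2, 53/9}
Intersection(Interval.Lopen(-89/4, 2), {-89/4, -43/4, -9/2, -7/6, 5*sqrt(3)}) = {-43/4, -9/2, -7/6}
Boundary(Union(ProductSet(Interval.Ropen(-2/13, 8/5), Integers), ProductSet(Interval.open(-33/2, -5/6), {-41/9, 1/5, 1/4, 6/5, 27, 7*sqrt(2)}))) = Union(ProductSet(Interval(-33/2, -5/6), {-41/9, 1/5, 1/4, 6/5, 27, 7*sqrt(2)}), ProductSet(Interval(-2/13, 8/5), Integers))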